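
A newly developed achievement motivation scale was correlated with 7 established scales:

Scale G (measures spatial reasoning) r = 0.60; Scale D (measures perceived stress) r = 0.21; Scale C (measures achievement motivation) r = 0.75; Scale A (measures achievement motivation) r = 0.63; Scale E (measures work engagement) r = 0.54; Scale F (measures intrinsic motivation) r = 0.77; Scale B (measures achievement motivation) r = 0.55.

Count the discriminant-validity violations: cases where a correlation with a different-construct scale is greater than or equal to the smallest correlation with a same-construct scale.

2

Convergent (same construct = achievement motivation): Scale C, Scale A, Scale B.
Smallest convergent = 0.55. Discriminant values: 0.60, 0.21, 0.54, 0.77; count ≥ 0.55 → 2.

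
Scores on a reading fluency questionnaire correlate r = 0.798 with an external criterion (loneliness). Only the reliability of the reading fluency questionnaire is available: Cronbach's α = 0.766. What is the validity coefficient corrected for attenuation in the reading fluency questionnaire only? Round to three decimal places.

Single correction: r_c = r_obs / √r_xx = 0.798 / √0.766 = 0.798 / 0.8752 ≈ 0.912.

0.912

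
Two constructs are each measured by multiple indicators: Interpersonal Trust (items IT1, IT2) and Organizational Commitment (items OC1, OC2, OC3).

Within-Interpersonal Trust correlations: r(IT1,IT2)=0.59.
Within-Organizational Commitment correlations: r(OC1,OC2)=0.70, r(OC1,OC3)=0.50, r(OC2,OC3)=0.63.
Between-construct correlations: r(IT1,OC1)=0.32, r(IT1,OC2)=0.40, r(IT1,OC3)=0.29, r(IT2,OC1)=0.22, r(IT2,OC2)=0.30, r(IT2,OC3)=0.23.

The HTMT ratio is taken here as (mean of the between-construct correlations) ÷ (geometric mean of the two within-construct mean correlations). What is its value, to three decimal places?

0.489

Between-construct mean = 1.76/6 = 0.2933.
Mean within-IT = 0.59/1 = 0.5900; mean within-OC = 1.83/3 = 0.6100.
Geometric mean = √(0.5900 × 0.6100) = 0.5999.
HTMT = 0.2933 / 0.5999 = 0.489.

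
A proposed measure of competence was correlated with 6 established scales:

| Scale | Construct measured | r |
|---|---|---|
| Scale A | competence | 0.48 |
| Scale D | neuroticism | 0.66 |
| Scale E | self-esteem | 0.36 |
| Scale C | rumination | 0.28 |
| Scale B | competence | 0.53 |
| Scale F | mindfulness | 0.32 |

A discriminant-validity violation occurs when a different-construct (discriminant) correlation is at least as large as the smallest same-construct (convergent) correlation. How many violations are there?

1

Convergent (same construct = competence): Scale A, Scale B.
Smallest convergent = 0.48. Discriminant values: 0.66, 0.36, 0.28, 0.32; count ≥ 0.48 → 1.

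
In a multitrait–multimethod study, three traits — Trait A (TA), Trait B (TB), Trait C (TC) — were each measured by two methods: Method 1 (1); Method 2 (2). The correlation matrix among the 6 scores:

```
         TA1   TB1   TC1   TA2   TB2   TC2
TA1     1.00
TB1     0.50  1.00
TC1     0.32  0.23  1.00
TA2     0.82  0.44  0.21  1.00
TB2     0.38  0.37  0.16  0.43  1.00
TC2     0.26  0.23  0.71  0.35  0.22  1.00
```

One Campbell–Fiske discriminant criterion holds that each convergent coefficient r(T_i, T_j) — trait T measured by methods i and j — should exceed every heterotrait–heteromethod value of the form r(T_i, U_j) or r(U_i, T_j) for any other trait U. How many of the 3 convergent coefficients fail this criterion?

1

Each convergent coefficient versus the relevant comparison correlations:
TA (methods 1·2): 0.82 vs {0.38, 0.44, 0.26, 0.21} → pass.
TB (methods 1·2): 0.37 vs {0.44, 0.38, 0.23, 0.16} → fail.
TC (methods 1·2): 0.71 vs {0.21, 0.26, 0.16, 0.23} → pass.
1 of 3 fail.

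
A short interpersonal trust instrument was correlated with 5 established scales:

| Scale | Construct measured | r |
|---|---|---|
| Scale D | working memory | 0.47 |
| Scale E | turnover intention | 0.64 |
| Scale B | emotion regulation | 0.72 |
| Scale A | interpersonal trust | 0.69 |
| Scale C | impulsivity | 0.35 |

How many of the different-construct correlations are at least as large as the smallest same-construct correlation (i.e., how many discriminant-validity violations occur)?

Convergent (same construct = interpersonal trust): Scale A.
Smallest convergent = 0.69. Discriminant values: 0.47, 0.64, 0.72, 0.35; count ≥ 0.69 → 1.

1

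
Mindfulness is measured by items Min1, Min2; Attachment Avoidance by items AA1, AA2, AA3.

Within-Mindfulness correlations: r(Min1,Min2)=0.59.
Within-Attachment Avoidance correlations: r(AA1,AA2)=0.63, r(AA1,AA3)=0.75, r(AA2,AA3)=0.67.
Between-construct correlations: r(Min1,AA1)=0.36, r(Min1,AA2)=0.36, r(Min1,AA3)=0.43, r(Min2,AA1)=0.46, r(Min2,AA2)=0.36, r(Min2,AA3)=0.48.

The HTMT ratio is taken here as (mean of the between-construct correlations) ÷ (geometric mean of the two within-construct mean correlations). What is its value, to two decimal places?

0.64

Mean heterotrait r = 2.45/6 = 0.4083.
Mean within-Min = 0.59/1 = 0.5900; mean within-AA = 2.05/3 = 0.6833.
Geometric mean = √(0.5900 × 0.6833) = 0.6349.
HTMT = 0.4083 / 0.6349 = 0.64.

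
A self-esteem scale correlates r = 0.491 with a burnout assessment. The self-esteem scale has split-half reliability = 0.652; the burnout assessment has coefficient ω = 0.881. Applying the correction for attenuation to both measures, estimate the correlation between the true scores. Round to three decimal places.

r_true = r_obs / √(r_xx · r_yy) = 0.491 / √(0.652 × 0.881) = 0.491 / √0.574412 = 0.491 / 0.7579 ≈ 0.648.

0.648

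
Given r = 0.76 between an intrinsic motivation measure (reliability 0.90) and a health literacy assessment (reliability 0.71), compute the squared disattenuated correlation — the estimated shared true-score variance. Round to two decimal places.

Disattenuated r = 0.76 / √(0.90 × 0.71) = 0.76 / 0.7994 = 0.9507.
Shared true-score variance = 0.9507² = 0.9038 ≈ 0.90.

0.90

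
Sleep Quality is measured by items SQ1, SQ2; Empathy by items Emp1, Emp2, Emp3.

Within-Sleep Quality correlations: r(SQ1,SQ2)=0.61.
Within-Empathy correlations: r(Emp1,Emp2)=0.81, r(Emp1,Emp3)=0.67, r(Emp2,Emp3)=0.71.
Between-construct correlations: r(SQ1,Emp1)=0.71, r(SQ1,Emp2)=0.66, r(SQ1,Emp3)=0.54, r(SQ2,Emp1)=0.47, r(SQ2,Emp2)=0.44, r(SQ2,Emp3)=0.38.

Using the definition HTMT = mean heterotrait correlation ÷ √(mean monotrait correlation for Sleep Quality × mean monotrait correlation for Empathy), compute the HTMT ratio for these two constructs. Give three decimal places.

0.799

Mean between = 3.20/6 = 0.5333.
Mean within-SQ = 0.61/1 = 0.6100; mean within-Emp = 2.19/3 = 0.7300.
Geometric mean = √(0.6100 × 0.7300) = 0.6673.
HTMT = 0.5333 / 0.6673 = 0.799.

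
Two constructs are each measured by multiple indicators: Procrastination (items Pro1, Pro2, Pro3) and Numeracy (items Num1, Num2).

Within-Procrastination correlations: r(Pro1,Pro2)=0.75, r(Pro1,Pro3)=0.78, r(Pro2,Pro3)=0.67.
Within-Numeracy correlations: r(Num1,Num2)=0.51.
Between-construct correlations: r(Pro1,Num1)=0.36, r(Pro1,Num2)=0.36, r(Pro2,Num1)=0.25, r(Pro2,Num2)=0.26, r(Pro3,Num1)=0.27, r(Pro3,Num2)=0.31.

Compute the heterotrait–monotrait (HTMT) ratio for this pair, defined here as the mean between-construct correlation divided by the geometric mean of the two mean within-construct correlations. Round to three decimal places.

0.493

Between-construct mean = 1.81/6 = 0.3017.
Mean within-Pro = 2.20/3 = 0.7333; mean within-Num = 0.51/1 = 0.5100.
Geometric mean = √(0.7333 × 0.5100) = 0.6115.
HTMT = 0.3017 / 0.6115 = 0.493.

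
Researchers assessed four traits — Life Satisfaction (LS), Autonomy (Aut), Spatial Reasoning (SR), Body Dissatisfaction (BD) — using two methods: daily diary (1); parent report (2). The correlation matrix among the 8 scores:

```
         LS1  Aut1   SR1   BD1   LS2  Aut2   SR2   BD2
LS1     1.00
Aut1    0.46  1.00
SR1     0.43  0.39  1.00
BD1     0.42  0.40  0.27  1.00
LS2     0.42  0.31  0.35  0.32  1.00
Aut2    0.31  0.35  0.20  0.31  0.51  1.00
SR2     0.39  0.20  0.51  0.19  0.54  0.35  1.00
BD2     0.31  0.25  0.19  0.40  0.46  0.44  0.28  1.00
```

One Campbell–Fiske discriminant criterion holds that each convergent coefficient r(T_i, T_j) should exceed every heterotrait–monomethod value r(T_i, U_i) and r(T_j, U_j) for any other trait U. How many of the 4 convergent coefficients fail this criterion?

Checking each validity diagonal entry against its comparison values:
LS (methods 1·2): 0.42 vs {0.46, 0.51, 0.43, 0.54, 0.42, 0.46} → fail.
Aut (methods 1·2): 0.35 vs {0.46, 0.51, 0.39, 0.35, 0.40, 0.44} → fail.
SR (methods 1·2): 0.51 vs {0.43, 0.54, 0.39, 0.35, 0.27, 0.28} → fail.
BD (methods 1·2): 0.40 vs {0.42, 0.46, 0.40, 0.44, 0.27, 0.28} → fail.
4 of 4 fail.

4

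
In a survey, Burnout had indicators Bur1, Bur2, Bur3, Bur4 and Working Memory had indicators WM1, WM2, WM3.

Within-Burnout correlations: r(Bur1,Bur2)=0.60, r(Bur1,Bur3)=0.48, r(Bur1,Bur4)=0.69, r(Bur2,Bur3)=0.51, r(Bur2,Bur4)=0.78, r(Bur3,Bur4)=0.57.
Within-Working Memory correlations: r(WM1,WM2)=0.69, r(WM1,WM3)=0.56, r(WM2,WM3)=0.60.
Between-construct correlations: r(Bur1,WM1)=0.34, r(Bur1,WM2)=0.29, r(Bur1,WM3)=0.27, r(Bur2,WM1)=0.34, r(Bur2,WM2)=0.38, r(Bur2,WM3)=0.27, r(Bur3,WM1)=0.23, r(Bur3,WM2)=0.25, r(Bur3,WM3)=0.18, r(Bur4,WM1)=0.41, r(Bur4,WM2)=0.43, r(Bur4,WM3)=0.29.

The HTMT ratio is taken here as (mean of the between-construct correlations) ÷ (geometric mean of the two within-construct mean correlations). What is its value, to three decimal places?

0.502

Mean between = 3.68/12 = 0.3067.
Mean within-Bur = 3.63/6 = 0.6050; mean within-WM = 1.85/3 = 0.6167.
Geometric mean = √(0.6050 × 0.6167) = 0.6108.
HTMT = 0.3067 / 0.6108 = 0.502.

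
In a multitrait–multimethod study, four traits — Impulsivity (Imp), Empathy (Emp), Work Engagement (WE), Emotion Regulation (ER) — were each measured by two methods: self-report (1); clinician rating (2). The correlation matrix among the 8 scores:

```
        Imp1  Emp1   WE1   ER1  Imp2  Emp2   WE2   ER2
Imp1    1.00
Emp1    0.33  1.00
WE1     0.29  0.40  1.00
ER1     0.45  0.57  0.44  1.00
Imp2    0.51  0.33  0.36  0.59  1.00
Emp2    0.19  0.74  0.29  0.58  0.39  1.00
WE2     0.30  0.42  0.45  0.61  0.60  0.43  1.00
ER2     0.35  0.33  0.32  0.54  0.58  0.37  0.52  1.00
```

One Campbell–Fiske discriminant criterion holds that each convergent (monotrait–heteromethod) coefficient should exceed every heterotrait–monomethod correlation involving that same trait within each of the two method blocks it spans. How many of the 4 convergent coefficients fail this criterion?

Checking each validity diagonal entry against its comparison values:
Imp (methods 1·2): 0.51 vs {0.33, 0.39, 0.29, 0.60, 0.45, 0.58} → fail.
Emp (methods 1·2): 0.74 vs {0.33, 0.39, 0.40, 0.43, 0.57, 0.37} → pass.
WE (methods 1·2): 0.45 vs {0.29, 0.60, 0.40, 0.43, 0.44, 0.52} → fail.
ER (methods 1·2): 0.54 vs {0.45, 0.58, 0.57, 0.37, 0.44, 0.52} → fail.
3 of 4 fail.

3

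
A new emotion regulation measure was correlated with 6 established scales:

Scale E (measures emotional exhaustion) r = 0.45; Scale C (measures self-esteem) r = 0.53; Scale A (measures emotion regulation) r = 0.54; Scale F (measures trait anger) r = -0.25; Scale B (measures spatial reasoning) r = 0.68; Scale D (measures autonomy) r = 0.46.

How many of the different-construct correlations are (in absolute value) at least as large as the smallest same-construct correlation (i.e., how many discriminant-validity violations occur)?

1

Convergent (same construct = emotion regulation): Scale A.
Smallest convergent = 0.54. Discriminant |r|: 0.45, 0.53, 0.25, 0.68, 0.46; count ≥ 0.54 → 1.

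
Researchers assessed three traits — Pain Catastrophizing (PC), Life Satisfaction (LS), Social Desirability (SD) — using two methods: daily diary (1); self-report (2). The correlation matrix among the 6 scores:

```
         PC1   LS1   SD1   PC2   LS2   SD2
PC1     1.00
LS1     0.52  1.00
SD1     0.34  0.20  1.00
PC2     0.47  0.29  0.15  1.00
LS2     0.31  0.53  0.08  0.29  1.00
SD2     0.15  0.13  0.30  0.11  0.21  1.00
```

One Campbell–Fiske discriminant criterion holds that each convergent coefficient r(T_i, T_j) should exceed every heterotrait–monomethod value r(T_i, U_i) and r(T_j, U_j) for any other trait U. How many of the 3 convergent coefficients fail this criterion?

Convergent coefficients and their comparison sets:
PC (methods 1·2): 0.47 vs {0.52, 0.29, 0.34, 0.11} → fail.
LS (methods 1·2): 0.53 vs {0.52, 0.29, 0.20, 0.21} → pass.
SD (methods 1·2): 0.30 vs {0.34, 0.11, 0.20, 0.21} → fail.
2 of 3 fail.

2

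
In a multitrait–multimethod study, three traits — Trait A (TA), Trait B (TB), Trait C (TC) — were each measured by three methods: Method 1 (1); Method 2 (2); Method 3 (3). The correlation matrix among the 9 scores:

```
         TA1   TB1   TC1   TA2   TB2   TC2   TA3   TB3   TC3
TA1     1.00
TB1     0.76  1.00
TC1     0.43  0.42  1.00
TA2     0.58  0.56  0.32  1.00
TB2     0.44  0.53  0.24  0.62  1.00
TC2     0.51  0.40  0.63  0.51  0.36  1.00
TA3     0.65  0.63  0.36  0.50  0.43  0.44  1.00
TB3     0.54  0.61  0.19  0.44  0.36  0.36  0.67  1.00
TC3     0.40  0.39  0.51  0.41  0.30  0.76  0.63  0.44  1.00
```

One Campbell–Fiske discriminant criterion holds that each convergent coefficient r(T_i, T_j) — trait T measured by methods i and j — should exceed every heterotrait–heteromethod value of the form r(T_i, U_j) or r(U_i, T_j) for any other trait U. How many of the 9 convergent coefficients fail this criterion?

3

Each convergent coefficient versus the relevant comparison correlations:
TA (methods 1·2): 0.58 vs {0.44, 0.56, 0.51, 0.32} → pass.
TA (methods 1·3): 0.65 vs {0.54, 0.63, 0.40, 0.36} → pass.
TA (methods 2·3): 0.50 vs {0.44, 0.43, 0.41, 0.44} → pass.
TB (methods 1·2): 0.53 vs {0.56, 0.44, 0.40, 0.24} → fail.
TB (methods 1·3): 0.61 vs {0.63, 0.54, 0.39, 0.19} → fail.
TB (methods 2·3): 0.36 vs {0.43, 0.44, 0.30, 0.36} → fail.
TC (methods 1·2): 0.63 vs {0.32, 0.51, 0.24, 0.40} → pass.
TC (methods 1·3): 0.51 vs {0.36, 0.40, 0.19, 0.39} → pass.
TC (methods 2·3): 0.76 vs {0.44, 0.41, 0.36, 0.30} → pass.
3 of 9 fail.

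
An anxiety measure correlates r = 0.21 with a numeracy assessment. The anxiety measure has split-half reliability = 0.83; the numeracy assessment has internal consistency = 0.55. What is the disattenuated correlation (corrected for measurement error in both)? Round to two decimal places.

r_true = r_obs / √(r_xx · r_yy) = 0.21 / √(0.83 × 0.55) = 0.21 / √0.4565 = 0.21 / 0.6756 ≈ 0.31.

0.31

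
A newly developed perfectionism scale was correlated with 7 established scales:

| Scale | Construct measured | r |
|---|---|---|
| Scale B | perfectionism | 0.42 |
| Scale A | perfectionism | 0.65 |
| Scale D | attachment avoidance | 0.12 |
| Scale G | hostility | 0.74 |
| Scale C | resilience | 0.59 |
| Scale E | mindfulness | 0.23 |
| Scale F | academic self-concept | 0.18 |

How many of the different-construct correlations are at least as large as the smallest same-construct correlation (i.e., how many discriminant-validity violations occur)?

Convergent (same construct = perfectionism): Scale B, Scale A.
Smallest convergent = 0.42. Discriminant values: 0.12, 0.74, 0.59, 0.23, 0.18; count ≥ 0.42 → 2.

2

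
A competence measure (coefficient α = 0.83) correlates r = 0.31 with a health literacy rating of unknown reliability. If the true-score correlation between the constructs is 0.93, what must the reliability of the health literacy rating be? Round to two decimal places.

r_true = r_obs / √(r_xx · r_yy) ⇒ 0.93 = 0.31 / √(0.83 · r_yy).
√(0.83 · r_yy) = 0.31 / 0.93 = 0.3333; 0.83 · r_yy = 0.1111; r_yy = 0.1111 / 0.83 ≈ 0.13.

0.13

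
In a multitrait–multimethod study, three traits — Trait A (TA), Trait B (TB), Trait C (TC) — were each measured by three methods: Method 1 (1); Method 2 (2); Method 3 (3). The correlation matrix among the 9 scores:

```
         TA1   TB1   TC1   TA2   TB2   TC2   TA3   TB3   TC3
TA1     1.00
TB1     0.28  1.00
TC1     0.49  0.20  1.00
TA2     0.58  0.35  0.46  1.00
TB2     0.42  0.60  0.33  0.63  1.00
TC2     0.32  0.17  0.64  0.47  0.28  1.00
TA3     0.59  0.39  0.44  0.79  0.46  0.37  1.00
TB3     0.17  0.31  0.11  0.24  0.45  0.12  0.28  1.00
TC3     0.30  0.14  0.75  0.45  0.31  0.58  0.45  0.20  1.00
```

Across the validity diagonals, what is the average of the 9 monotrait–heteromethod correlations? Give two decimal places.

0.59

Convergent values: 0.58, 0.59, 0.79, 0.60, 0.31, 0.45, 0.64, 0.75, 0.58; mean = 5.29/9 = 0.59.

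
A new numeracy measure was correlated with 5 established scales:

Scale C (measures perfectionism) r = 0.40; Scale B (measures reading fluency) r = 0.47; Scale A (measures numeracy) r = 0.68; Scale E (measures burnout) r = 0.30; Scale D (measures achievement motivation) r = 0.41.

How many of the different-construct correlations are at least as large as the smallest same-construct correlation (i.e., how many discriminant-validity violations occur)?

0

Convergent (same construct = numeracy): Scale A.
Smallest convergent = 0.68. Discriminant values: 0.40, 0.47, 0.30, 0.41; count ≥ 0.68 → 0.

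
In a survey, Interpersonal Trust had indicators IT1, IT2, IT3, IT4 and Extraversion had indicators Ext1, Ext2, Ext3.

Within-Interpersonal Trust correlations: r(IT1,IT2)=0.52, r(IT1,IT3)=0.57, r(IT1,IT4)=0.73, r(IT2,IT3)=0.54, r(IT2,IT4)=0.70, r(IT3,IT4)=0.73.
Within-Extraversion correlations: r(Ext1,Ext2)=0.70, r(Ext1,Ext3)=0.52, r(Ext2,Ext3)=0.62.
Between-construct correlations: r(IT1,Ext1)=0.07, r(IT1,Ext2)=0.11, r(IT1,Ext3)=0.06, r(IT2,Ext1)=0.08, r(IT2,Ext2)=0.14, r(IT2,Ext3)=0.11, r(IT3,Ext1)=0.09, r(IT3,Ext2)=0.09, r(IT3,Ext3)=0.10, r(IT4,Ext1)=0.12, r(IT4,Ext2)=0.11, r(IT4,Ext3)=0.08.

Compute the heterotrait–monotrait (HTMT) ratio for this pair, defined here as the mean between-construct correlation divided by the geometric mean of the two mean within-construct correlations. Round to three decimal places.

Mean heterotrait r = 1.16/12 = 0.0967.
Mean within-IT = 3.79/6 = 0.6317; mean within-Ext = 1.84/3 = 0.6133.
Geometric mean = √(0.6317 × 0.6133) = 0.6224.
HTMT = 0.0967 / 0.6224 = 0.155.

0.155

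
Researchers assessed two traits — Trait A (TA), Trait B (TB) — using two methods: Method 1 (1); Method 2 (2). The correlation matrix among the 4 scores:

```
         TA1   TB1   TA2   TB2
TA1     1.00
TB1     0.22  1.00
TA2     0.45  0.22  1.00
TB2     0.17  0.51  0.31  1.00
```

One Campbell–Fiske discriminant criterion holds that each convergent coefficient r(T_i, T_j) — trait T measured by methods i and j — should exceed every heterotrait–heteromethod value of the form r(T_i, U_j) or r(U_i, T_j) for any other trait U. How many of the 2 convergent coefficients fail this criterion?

Convergent coefficients and their comparison sets:
TA (methods 1·2): 0.45 vs {0.17, 0.22} → pass.
TB (methods 1·2): 0.51 vs {0.22, 0.17} → pass.
0 of 2 fail.

0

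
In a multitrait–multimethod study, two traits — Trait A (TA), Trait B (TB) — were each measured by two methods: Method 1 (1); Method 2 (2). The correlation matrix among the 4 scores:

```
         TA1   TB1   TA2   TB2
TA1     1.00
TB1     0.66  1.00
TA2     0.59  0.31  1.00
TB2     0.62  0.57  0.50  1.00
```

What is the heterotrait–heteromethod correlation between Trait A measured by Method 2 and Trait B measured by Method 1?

0.31

Different traits and methods: r(TA2, TB1) = 0.31.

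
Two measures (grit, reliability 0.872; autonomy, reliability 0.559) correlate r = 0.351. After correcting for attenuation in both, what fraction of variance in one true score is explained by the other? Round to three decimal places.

0.253

Disattenuated r = 0.351 / √(0.872 × 0.559) = 0.351 / 0.6982 = 0.5027.
Shared true-score variance = 0.5027² = 0.2527 ≈ 0.253.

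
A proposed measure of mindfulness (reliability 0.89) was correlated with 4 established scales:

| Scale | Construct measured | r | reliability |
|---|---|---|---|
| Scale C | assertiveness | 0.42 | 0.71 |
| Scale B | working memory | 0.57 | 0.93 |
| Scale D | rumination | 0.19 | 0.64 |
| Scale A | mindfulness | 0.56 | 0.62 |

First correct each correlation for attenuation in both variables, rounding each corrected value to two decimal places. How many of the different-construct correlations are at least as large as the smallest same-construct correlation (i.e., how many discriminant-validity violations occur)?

Disattenuated r (r / √(r_scale · r_new)):
  Scale C (disc): 0.42 / √(0.71·0.89) = 0.53
  Scale B (disc): 0.57 / √(0.93·0.89) = 0.63
  Scale D (disc): 0.19 / √(0.64·0.89) = 0.25
  Scale A (conv): 0.56 / √(0.62·0.89) = 0.75
Smallest convergent = 0.75. Discriminant values: 0.53, 0.63, 0.25; count ≥ 0.75 → 0.

0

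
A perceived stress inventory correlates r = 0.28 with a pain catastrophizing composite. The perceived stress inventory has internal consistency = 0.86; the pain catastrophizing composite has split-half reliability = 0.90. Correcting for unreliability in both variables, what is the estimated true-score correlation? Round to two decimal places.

0.32

r_true = r_obs / √(r_xx · r_yy) = 0.28 / √(0.86 × 0.90) = 0.28 / √0.7740 = 0.28 / 0.8798 ≈ 0.32.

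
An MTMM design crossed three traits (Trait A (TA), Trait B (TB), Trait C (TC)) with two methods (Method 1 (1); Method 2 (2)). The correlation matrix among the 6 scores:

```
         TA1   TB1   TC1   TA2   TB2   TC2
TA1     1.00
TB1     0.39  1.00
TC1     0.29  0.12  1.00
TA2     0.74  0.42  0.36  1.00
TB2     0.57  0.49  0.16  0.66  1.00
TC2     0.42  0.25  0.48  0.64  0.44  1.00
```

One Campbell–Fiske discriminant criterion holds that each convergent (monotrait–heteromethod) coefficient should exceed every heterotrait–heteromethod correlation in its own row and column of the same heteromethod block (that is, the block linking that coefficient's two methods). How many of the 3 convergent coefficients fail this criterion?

Checking each validity diagonal entry against its comparison values:
TA (methods 1·2): 0.74 vs {0.57, 0.42, 0.42, 0.36} → pass.
TB (methods 1·2): 0.49 vs {0.42, 0.57, 0.25, 0.16} → fail.
TC (methods 1·2): 0.48 vs {0.36, 0.42, 0.16, 0.25} → pass.
1 of 3 fail.

1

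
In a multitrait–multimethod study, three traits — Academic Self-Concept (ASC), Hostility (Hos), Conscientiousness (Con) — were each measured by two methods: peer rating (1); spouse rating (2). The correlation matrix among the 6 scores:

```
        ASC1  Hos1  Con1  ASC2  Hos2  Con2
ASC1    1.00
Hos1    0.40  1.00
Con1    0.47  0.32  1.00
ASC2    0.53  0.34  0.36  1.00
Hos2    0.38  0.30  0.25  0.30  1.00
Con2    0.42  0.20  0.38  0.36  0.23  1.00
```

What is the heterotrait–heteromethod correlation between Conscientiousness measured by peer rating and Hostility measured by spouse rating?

Different traits and methods: r(Con1, Hos2) = 0.25.

0.25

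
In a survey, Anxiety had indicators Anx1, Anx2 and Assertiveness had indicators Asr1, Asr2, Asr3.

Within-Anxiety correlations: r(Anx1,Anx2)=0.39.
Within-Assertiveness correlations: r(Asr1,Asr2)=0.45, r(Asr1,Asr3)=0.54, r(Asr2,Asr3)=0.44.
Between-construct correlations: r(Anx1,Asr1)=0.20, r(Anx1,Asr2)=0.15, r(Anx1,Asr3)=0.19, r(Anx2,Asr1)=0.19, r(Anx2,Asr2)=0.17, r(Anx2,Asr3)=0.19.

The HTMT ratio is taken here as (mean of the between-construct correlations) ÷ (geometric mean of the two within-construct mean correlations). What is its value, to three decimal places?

0.421

Between-construct mean = 1.09/6 = 0.1817.
Mean within-Anx = 0.39/1 = 0.3900; mean within-Asr = 1.43/3 = 0.4767.
Geometric mean = √(0.3900 × 0.4767) = 0.4312.
HTMT = 0.1817 / 0.4312 = 0.421.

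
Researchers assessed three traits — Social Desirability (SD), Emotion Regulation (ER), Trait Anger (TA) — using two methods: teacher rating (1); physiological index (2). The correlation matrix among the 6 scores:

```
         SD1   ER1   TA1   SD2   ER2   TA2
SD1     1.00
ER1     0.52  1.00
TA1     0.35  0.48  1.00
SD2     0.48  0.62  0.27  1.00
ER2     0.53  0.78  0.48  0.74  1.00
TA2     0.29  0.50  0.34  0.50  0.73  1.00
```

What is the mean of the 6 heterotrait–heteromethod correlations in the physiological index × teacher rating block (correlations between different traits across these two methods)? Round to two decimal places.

0.45

HTHM values (method 2 × method 1): 0.62, 0.27, 0.53, 0.48, 0.29, 0.50; mean = 2.69/6 = 0.45.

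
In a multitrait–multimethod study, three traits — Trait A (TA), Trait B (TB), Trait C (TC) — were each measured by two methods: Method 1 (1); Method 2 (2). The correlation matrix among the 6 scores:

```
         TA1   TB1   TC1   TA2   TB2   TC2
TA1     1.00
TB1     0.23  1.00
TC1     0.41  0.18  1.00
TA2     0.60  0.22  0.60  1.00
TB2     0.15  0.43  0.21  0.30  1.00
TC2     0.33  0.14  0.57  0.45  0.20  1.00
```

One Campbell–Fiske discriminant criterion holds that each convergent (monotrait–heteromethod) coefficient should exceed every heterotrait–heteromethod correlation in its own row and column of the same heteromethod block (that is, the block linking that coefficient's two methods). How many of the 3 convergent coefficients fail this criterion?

2

Convergent coefficients and their comparison sets:
TA (methods 1·2): 0.60 vs {0.15, 0.22, 0.33, 0.60} → fail.
TB (methods 1·2): 0.43 vs {0.22, 0.15, 0.14, 0.21} → pass.
TC (methods 1·2): 0.57 vs {0.60, 0.33, 0.21, 0.14} → fail.
2 of 3 fail.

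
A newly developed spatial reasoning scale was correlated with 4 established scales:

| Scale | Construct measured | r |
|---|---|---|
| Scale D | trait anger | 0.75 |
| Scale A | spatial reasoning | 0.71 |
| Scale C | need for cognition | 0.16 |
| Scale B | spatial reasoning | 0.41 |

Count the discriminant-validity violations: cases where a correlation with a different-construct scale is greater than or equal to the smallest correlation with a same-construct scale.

1

Convergent (same construct = spatial reasoning): Scale A, Scale B.
Smallest convergent = 0.41. Discriminant values: 0.75, 0.16; count ≥ 0.41 → 1.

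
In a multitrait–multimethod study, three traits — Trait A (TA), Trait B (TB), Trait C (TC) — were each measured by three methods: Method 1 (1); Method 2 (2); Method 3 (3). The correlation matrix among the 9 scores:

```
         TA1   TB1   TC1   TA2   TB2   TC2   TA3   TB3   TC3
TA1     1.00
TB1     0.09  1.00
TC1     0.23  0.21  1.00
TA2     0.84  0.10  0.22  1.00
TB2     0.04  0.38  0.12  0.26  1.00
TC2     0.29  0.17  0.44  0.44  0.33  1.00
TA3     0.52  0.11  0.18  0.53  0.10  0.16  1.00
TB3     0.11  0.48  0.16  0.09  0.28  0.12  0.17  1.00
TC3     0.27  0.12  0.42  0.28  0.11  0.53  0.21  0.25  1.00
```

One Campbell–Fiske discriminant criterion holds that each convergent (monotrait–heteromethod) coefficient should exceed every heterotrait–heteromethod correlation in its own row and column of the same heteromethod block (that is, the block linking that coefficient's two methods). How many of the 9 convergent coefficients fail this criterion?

Convergent coefficients and their comparison sets:
TA (methods 1·2): 0.84 vs {0.04, 0.10, 0.29, 0.22} → pass.
TA (methods 1·3): 0.52 vs {0.11, 0.11, 0.27, 0.18} → pass.
TA (methods 2·3): 0.53 vs {0.09, 0.10, 0.28, 0.16} → pass.
TB (methods 1·2): 0.38 vs {0.10, 0.04, 0.17, 0.12} → pass.
TB (methods 1·3): 0.48 vs {0.11, 0.11, 0.12, 0.16} → pass.
TB (methods 2·3): 0.28 vs {0.10, 0.09, 0.11, 0.12} → pass.
TC (methods 1·2): 0.44 vs {0.22, 0.29, 0.12, 0.17} → pass.
TC (methods 1·3): 0.42 vs {0.18, 0.27, 0.16, 0.12} → pass.
TC (methods 2·3): 0.53 vs {0.16, 0.28, 0.12, 0.11} → pass.
0 of 9 fail.

0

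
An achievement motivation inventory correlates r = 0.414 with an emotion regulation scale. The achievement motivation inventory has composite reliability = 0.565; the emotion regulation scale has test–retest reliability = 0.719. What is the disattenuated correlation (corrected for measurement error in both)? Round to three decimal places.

0.650

r_true = r_obs / √(r_xx · r_yy) = 0.414 / √(0.565 × 0.719) = 0.414 / √0.406235 = 0.414 / 0.6374 ≈ 0.650.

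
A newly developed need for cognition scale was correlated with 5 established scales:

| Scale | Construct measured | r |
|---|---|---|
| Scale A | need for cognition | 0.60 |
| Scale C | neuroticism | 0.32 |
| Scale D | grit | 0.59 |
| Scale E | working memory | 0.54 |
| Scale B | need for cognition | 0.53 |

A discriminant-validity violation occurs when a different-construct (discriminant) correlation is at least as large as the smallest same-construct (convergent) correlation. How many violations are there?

2

Convergent (same construct = need for cognition): Scale A, Scale B.
Smallest convergent = 0.53. Discriminant values: 0.32, 0.59, 0.54; count ≥ 0.53 → 2.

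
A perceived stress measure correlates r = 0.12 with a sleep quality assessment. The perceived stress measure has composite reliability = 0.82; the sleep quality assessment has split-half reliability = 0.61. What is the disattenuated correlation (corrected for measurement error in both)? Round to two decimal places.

r_true = r_obs / √(r_xx · r_yy) = 0.12 / √(0.82 × 0.61) = 0.12 / √0.5002 = 0.12 / 0.7072 ≈ 0.17.

0.17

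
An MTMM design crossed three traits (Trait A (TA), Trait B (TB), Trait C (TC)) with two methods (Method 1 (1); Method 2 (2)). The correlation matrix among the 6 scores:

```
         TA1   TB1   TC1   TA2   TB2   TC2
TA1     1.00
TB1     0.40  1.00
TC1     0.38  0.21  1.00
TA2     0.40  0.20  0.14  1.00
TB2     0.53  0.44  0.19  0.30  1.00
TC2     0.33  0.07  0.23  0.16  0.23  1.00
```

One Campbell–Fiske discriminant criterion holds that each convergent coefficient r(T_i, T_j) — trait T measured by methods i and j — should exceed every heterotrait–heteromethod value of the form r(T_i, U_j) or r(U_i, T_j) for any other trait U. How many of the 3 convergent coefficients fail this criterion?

Checking each validity diagonal entry against its comparison values:
TA (methods 1·2): 0.40 vs {0.53, 0.20, 0.33, 0.14} → fail.
TB (methods 1·2): 0.44 vs {0.20, 0.53, 0.07, 0.19} → fail.
TC (methods 1·2): 0.23 vs {0.14, 0.33, 0.19, 0.07} → fail.
3 of 3 fail.

3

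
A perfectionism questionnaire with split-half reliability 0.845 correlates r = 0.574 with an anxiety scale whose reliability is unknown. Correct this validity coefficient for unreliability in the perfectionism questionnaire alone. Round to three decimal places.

0.624

Single correction: r_c = r_obs / √r_xx = 0.574 / √0.845 = 0.574 / 0.9192 ≈ 0.624.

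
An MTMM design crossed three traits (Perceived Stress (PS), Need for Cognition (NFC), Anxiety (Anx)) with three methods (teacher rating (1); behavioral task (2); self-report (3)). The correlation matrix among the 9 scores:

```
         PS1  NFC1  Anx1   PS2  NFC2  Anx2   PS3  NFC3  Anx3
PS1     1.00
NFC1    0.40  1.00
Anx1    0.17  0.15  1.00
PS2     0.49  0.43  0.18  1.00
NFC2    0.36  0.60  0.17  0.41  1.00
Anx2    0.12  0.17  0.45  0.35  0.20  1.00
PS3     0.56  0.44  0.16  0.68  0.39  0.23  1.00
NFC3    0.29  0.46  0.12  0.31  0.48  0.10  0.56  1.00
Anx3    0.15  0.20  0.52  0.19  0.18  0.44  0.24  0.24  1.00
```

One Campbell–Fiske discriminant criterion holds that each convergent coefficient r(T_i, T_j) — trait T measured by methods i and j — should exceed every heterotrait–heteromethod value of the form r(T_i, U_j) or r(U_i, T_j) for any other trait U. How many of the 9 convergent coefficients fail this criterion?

0

Convergent coefficients and their comparison sets:
PS (methods 1·2): 0.49 vs {0.36, 0.43, 0.12, 0.18} → pass.
PS (methods 1·3): 0.56 vs {0.29, 0.44, 0.15, 0.16} → pass.
PS (methods 2·3): 0.68 vs {0.31, 0.39, 0.19, 0.23} → pass.
NFC (methods 1·2): 0.60 vs {0.43, 0.36, 0.17, 0.17} → pass.
NFC (methods 1·3): 0.46 vs {0.44, 0.29, 0.20, 0.12} → pass.
NFC (methods 2·3): 0.48 vs {0.39, 0.31, 0.18, 0.10} → pass.
Anx (methods 1·2): 0.45 vs {0.18, 0.12, 0.17, 0.17} → pass.
Anx (methods 1·3): 0.52 vs {0.16, 0.15, 0.12, 0.20} → pass.
Anx (methods 2·3): 0.44 vs {0.23, 0.19, 0.10, 0.18} → pass.
0 of 9 fail.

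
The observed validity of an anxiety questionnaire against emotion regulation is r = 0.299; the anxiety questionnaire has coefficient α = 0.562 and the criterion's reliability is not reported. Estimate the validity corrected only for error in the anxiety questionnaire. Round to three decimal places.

0.399

Single correction: r_c = r_obs / √r_xx = 0.299 / √0.562 = 0.299 / 0.7497 ≈ 0.399.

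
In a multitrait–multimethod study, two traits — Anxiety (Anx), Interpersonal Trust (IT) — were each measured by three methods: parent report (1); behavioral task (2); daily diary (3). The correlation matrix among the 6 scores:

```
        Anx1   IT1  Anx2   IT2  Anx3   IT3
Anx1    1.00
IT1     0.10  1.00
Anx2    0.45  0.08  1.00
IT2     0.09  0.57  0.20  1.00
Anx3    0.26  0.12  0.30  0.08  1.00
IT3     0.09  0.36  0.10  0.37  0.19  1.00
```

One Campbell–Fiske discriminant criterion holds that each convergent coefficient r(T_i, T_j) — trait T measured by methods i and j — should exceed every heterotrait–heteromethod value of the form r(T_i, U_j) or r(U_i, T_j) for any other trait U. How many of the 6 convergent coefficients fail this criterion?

0

Checking each validity diagonal entry against its comparison values:
Anx (methods 1·2): 0.45 vs {0.09, 0.08} → pass.
Anx (methods 1·3): 0.26 vs {0.09, 0.12} → pass.
Anx (methods 2·3): 0.30 vs {0.10, 0.08} → pass.
IT (methods 1·2): 0.57 vs {0.08, 0.09} → pass.
IT (methods 1·3): 0.36 vs {0.12, 0.09} → pass.
IT (methods 2·3): 0.37 vs {0.08, 0.10} → pass.
0 of 6 fail.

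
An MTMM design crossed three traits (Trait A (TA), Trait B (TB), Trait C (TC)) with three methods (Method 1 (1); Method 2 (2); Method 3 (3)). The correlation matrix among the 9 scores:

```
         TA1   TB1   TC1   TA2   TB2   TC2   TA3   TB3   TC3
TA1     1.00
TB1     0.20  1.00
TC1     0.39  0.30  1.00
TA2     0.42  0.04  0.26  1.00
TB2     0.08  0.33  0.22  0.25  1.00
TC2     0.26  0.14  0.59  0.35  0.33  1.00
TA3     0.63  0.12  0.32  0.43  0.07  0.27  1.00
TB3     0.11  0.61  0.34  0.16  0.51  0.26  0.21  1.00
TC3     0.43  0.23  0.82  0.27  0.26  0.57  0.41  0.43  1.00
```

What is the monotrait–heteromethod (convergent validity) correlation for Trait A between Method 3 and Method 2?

Same trait (TA), different methods: r(TA3, TA2) = 0.43.

0.43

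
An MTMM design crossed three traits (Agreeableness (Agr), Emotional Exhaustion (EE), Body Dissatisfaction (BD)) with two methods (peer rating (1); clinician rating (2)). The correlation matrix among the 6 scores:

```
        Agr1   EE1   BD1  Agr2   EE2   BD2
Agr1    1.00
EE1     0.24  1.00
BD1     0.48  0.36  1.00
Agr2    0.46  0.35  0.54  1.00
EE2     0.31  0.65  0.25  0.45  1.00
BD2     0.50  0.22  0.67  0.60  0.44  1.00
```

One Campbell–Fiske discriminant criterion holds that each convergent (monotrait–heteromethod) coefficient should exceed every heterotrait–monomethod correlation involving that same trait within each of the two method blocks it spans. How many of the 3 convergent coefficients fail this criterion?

Convergent coefficients and their comparison sets:
Agr (methods 1·2): 0.46 vs {0.24, 0.45, 0.48, 0.60} → fail.
EE (methods 1·2): 0.65 vs {0.24, 0.45, 0.36, 0.44} → pass.
BD (methods 1·2): 0.67 vs {0.48, 0.60, 0.36, 0.44} → pass.
1 of 3 fail.

1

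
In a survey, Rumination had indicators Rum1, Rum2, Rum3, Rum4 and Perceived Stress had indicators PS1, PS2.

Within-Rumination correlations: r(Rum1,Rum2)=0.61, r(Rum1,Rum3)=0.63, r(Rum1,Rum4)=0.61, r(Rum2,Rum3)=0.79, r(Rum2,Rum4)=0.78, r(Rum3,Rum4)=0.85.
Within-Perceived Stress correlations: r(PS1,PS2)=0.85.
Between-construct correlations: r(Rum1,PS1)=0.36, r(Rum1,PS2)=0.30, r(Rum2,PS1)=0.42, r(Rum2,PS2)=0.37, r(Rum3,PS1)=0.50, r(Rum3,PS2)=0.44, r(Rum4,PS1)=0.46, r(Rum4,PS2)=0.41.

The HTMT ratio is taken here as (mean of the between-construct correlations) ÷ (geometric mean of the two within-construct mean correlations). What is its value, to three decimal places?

Between-construct mean = 3.26/8 = 0.4075.
Mean within-Rum = 4.27/6 = 0.7117; mean within-PS = 0.85/1 = 0.8500.
Geometric mean = √(0.7117 × 0.8500) = 0.7778.
HTMT = 0.4075 / 0.7778 = 0.524.

0.524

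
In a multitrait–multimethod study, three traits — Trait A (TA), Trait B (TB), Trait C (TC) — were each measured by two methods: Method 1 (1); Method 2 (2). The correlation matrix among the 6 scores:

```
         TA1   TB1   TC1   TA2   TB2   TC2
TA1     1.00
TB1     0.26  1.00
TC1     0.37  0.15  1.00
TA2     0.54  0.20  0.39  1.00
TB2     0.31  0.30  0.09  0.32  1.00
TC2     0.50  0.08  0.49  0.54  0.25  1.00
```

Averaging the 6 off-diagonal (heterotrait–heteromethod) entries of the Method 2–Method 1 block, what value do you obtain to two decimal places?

0.26

HTHM values (method 2 × method 1): 0.20, 0.39, 0.31, 0.09, 0.50, 0.08; mean = 1.57/6 = 0.26.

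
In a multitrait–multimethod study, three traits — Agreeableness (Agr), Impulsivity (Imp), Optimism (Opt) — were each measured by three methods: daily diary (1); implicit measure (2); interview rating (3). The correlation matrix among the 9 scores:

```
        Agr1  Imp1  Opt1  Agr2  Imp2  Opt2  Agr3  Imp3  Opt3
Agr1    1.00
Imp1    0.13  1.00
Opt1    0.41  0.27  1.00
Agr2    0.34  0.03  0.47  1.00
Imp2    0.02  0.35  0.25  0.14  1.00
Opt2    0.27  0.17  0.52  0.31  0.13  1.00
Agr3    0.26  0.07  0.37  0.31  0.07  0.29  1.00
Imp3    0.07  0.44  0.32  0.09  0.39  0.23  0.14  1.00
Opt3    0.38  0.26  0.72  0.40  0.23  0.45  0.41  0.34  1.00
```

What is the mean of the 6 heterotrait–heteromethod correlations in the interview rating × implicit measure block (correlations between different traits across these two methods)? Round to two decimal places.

HTHM values (method 3 × method 2): 0.07, 0.29, 0.09, 0.23, 0.40, 0.23; mean = 1.31/6 = 0.22.

0.22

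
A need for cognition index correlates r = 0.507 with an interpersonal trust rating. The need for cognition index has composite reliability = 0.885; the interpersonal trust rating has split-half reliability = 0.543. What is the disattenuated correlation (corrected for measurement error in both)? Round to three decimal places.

0.731

r_true = r_obs / √(r_xx · r_yy) = 0.507 / √(0.885 × 0.543) = 0.507 / √0.480555 = 0.507 / 0.6932 ≈ 0.731.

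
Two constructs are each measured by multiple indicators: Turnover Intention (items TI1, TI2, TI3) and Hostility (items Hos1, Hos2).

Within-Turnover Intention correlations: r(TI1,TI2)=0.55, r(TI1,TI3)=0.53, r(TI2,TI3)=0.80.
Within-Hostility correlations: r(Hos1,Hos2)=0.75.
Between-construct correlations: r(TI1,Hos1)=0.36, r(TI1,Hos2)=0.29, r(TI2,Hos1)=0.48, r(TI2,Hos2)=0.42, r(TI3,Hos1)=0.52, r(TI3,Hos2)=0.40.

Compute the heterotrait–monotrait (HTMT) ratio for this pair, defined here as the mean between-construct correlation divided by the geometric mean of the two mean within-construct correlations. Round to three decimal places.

Between-construct mean = 2.47/6 = 0.4117.
Mean within-TI = 1.88/3 = 0.6267; mean within-Hos = 0.75/1 = 0.7500.
Geometric mean = √(0.6267 × 0.7500) = 0.6856.
HTMT = 0.4117 / 0.6856 = 0.600.

0.600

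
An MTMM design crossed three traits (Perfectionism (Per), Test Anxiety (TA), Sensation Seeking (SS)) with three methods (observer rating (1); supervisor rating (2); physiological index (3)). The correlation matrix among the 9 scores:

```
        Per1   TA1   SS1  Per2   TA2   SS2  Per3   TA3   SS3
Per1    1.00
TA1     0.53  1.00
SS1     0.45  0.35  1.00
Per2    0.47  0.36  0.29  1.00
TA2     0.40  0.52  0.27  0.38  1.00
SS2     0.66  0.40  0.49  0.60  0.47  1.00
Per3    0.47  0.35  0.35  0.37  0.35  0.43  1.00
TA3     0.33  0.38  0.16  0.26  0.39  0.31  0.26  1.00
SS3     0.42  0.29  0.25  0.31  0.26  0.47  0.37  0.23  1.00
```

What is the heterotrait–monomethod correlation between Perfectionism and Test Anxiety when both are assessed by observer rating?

Different traits, same method: r(Per1, TA1) = 0.53.

0.53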